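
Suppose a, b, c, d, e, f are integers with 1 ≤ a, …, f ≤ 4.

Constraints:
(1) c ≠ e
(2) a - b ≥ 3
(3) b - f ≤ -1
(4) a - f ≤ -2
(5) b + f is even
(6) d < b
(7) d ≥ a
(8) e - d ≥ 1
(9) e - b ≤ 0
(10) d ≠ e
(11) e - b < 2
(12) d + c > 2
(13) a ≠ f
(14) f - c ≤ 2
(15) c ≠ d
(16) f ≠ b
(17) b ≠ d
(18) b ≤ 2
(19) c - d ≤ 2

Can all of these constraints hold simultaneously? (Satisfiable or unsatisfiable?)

Unsatisfiable

Constraints 2, 4, 8, 9, 14, and 19 give b − e ≥ 0, e − d ≥ 1, d − c ≥ -2, c − f ≥ -2, f − a ≥ 2, a − b ≥ 3.
Adding all 6 inequalities: the left sides telescope to 0, and the right sides sum to 0 + 1 + (-2) + (-2) + 2 + 3 = 2. So 0 ≥ 2, which is false.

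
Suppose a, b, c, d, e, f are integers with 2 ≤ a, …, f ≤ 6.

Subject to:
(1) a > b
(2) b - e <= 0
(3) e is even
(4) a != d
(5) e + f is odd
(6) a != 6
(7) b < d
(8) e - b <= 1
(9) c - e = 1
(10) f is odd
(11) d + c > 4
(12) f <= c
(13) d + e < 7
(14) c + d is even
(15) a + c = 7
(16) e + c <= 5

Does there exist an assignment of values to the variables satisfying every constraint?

Satisfiable

The assignment a = 4, b = 2, c = 3, d = 3, e = 2, f = 3 works:
  constraint 2 holds since b - e = 0.
  constraint 8 holds since e - b = 0.
The rest check out directly.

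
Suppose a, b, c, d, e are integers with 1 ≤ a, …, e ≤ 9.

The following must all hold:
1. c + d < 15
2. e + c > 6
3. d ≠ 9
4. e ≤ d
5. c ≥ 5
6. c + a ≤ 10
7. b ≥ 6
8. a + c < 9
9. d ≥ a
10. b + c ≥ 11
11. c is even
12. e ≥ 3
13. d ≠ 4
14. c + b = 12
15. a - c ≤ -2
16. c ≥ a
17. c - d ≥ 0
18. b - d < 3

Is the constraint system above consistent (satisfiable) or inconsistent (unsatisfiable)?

One satisfying assignment is a = 1, b = 6, c = 6, d = 6, e = 3.
For the less obvious constraints — constraint 1: c + d = 12; constraint 2: e + c = 9; constraint 6: c + a = 7 — and the others hold by inspection.

Satisfiable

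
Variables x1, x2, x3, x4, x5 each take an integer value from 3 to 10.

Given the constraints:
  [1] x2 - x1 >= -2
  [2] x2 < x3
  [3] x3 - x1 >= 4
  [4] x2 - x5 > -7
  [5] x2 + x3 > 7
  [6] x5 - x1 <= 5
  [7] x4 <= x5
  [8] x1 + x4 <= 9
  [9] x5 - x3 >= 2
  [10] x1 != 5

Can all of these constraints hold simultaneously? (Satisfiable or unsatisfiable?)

Unsatisfiable

Constraints 3, 6, and 9 give x1 − x5 ≥ -5, x5 − x3 ≥ 2, x3 − x1 ≥ 4.
Adding all 3 inequalities: the left sides telescope to 0, and the right sides sum to (-5) + 2 + 4 = 1. So 0 ≥ 1, which is false.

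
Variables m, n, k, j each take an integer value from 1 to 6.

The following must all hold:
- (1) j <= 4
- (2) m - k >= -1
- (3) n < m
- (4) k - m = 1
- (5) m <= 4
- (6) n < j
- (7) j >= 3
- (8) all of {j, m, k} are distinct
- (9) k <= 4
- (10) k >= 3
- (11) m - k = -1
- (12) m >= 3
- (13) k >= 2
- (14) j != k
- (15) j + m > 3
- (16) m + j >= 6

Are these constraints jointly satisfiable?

Constraints 1, 5, 7, 9, 10, and 12 confine each of j, m, k to the 2 values {3, 4}.
Constraint 8 requires all 3 of them to be distinct, but only 2 values are available — impossible by the pigeonhole principle.

Unsatisfiable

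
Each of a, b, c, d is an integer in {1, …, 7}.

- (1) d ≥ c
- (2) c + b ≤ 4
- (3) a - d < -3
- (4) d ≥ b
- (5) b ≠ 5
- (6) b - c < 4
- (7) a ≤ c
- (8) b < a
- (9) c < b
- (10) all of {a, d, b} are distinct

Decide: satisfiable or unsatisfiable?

Unsatisfiable

Constraints 7, 8, and 9 give c < b, b < a, a ≤ c. Chaining: c < b < a ≤ c, which forces c < c — impossible.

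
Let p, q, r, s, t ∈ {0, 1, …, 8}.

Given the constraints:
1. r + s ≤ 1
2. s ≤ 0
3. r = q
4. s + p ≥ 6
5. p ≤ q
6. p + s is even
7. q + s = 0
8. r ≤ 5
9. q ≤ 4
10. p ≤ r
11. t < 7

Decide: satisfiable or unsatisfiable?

From constraint 2: s ≤ 0. From constraints 5 and 9: p ≤ q ≤ 4. Hence s + p ≤ 4. But constraint 4 requires s + p ≥ 6, and 6 > 4. Contradiction.

Unsatisfiable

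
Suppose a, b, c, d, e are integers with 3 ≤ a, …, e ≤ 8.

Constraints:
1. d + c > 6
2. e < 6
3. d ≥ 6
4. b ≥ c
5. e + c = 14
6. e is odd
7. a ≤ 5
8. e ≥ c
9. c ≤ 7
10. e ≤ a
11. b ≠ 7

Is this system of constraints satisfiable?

From constraints 7 and 10: e ≤ a ≤ 5. From constraint 9: c ≤ 7. Hence e + c ≤ 12. But constraint 5 requires e + c = 14, and 14 > 12. Contradiction.

Unsatisfiable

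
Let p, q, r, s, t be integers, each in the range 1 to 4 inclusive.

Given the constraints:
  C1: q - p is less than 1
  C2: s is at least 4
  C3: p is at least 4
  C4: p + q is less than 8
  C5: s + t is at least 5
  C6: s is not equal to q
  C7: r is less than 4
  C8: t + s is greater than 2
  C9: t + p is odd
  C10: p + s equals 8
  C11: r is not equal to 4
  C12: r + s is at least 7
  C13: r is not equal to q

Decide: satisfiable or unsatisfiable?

Satisfiable

Setting (p, q, r, s, t) = (4, 2, 3, 4, 1) satisfies everything: constraint 1: q - p = -2; constraint 4: p + q = 6; constraint 5: s + t = 5, and the others follow.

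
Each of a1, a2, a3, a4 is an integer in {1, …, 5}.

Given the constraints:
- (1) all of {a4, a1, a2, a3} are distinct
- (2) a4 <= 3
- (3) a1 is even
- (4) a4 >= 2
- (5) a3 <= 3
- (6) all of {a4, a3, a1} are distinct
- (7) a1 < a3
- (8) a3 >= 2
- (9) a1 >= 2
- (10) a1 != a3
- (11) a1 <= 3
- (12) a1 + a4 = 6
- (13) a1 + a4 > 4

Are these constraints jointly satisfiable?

Unsatisfiable

Constraints 2, 4, 5, 8, 9, and 11 confine each of a4, a3, a1 to the 2 values {2, 3}.
Constraint 6 requires all 3 of them to be distinct, but only 2 values are available — impossible by the pigeonhole principle.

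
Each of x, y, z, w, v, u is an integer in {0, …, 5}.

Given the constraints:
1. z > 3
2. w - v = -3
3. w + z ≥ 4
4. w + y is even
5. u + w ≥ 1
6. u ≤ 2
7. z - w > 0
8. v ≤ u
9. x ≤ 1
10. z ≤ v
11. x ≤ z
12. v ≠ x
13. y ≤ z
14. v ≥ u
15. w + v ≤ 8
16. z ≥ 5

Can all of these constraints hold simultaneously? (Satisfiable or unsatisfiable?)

Unsatisfiable

From constraints 10 and 16: v ≥ z and z ≥ 5, so v ≥ 5. From constraints 6 and 8: v ≤ u and u ≤ 2, so v ≤ 2. But 2 < 5, so no value of v works.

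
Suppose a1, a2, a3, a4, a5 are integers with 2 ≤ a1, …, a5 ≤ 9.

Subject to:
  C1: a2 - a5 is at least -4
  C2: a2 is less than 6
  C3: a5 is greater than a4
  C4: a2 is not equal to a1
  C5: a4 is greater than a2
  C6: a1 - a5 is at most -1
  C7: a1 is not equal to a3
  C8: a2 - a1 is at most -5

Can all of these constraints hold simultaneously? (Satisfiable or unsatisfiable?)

Constraints 1, 6, and 8 give a5 − a1 ≥ 1, a1 − a2 ≥ 5, a2 − a5 ≥ -4.
Adding all 3 inequalities: the left sides telescope to 0, and the right sides sum to 1 + 5 + (-4) = 2. So 0 ≥ 2, which is false.

Unsatisfiable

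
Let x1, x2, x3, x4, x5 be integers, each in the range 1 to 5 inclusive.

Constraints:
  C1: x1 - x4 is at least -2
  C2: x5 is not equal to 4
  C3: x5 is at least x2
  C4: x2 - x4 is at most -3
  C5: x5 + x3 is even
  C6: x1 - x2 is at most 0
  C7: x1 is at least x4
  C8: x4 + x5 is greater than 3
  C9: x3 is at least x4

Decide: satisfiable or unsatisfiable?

Constraints 1, 4, and 6 give x1 − x4 ≥ -2, x4 − x2 ≥ 3, x2 − x1 ≥ 0.
Adding all 3 inequalities: the left sides telescope to 0, and the right sides sum to (-2) + 3 + 0 = 1. So 0 ≥ 1, which is false.

Unsatisfiable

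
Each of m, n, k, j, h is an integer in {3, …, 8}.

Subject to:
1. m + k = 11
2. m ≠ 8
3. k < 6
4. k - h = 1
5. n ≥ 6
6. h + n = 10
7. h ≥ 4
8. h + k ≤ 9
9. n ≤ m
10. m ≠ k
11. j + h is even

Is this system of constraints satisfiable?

Take m = 6, n = 6, k = 5, j = 8, h = 4. Then constraint 1: m + k = 11; constraint 4: k - h = 1, and every other listed constraint is also met.

Satisfiable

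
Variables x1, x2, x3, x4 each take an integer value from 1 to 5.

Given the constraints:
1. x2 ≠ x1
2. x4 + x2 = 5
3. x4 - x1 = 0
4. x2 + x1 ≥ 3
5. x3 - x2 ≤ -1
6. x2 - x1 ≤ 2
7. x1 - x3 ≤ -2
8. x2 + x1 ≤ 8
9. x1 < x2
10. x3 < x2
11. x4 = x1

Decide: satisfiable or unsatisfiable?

Unsatisfiable

Constraints 5, 6, and 7 give x3 − x1 ≥ 2, x1 − x2 ≥ -2, x2 − x3 ≥ 1.
Adding all 3 inequalities: the left sides telescope to 0, and the right sides sum to 2 + (-2) + 1 = 1. So 0 ≥ 1, which is false.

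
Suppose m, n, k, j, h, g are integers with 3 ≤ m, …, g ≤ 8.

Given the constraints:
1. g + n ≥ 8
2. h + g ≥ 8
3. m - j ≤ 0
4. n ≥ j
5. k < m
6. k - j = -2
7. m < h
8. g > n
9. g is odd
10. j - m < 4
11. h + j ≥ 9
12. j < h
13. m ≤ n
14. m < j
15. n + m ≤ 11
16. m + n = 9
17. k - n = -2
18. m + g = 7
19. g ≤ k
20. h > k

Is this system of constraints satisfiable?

Constraints 4, 5, 8, 14, and 19 give n < g, g ≤ k, k < m, m < j, j ≤ n. Chaining: n < g ≤ k < m < j ≤ n, which forces n < n — impossible.

Unsatisfiable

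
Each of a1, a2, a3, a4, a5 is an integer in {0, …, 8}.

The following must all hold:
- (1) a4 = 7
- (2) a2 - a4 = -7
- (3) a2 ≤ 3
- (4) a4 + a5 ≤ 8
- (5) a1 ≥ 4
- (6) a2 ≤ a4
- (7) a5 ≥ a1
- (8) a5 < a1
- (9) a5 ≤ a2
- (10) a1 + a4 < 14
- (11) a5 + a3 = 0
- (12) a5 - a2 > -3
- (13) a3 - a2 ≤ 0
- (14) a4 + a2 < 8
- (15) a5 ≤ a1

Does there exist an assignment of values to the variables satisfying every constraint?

From constraints 5 and 7: a5 ≥ a1 and a1 ≥ 4, so a5 ≥ 4. From constraints 3 and 9: a5 ≤ a2 and a2 ≤ 3, so a5 ≤ 3. But 3 < 4, so no value of a5 works.

Unsatisfiable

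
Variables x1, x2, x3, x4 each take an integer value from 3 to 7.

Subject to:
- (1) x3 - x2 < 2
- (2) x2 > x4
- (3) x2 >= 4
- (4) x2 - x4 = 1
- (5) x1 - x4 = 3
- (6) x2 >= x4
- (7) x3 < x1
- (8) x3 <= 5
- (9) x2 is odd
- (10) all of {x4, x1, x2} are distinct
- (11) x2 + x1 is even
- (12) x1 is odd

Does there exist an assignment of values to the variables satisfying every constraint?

Take x1 = 7, x2 = 5, x3 = 4, x4 = 4. Then constraint 1: x3 - x2 = -1; constraint 4: x2 - x4 = 1; constraint 5: x1 - x4 = 3, and every other listed constraint is also met.

Satisfiable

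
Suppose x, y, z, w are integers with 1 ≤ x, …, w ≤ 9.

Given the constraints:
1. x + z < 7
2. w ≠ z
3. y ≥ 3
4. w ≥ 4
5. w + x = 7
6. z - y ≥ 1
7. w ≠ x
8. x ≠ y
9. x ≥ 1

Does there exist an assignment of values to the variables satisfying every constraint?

Take x = 2, y = 3, z = 4, w = 5. Then constraint 1: x + z = 6; constraint 5: w + x = 7; constraint 6: z - y = 1, and every other listed constraint is also met.

Satisfiable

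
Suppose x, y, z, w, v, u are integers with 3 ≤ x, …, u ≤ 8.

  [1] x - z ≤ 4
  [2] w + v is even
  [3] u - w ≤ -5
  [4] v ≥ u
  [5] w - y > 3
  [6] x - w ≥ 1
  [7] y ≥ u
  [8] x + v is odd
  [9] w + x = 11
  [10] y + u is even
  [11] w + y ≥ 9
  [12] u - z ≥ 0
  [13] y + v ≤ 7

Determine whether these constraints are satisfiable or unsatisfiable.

Unsatisfiable

Constraints 1, 3, 6, and 12 give u − z ≥ 0, z − x ≥ -4, x − w ≥ 1, w − u ≥ 5.
Adding all 4 inequalities: the left sides telescope to 0, and the right sides sum to 0 + (-4) + 1 + 5 = 2. So 0 ≥ 2, which is false.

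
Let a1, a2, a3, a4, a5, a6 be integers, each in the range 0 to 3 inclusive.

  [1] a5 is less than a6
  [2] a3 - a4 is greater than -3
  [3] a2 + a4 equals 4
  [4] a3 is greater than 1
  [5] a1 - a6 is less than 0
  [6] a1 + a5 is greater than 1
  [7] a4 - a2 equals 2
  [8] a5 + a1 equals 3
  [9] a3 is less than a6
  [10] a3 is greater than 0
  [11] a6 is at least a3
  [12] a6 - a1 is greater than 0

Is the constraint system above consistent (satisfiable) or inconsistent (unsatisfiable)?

One satisfying assignment is a1 = 2, a2 = 1, a3 = 2, a4 = 3, a5 = 1, a6 = 3.
For the less obvious constraints — constraint 2: a3 - a4 = -1; constraint 3: a2 + a4 = 4; constraint 5: a1 - a6 = -1 — and the others hold by inspection.

Satisfiable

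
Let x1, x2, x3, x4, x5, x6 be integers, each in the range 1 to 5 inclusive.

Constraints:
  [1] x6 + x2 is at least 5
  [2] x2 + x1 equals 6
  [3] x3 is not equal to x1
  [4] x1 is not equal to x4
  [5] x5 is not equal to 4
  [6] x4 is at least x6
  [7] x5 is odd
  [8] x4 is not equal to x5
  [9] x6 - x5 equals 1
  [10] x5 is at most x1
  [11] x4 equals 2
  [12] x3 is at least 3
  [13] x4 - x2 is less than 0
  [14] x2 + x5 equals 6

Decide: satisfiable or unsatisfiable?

One satisfying assignment is x1 = 1, x2 = 5, x3 = 4, x4 = 2, x5 = 1, x6 = 2.
For the less obvious constraints — constraint 1: x6 + x2 = 7; constraint 2: x2 + x1 = 6 — and the others hold by inspection.

Satisfiable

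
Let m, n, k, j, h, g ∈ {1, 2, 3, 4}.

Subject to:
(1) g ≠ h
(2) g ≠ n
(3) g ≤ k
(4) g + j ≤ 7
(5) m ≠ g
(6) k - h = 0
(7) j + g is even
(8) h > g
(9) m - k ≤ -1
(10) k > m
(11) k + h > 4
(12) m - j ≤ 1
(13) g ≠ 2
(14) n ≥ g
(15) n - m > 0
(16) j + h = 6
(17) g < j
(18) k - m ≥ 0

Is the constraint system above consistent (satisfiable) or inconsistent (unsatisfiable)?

The assignment m = 2, n = 4, k = 3, j = 3, h = 3, g = 1 works:
  constraint 4 holds since g + j = 4.
  constraint 6 holds since k - h = 0.
The rest check out directly.

Satisfiable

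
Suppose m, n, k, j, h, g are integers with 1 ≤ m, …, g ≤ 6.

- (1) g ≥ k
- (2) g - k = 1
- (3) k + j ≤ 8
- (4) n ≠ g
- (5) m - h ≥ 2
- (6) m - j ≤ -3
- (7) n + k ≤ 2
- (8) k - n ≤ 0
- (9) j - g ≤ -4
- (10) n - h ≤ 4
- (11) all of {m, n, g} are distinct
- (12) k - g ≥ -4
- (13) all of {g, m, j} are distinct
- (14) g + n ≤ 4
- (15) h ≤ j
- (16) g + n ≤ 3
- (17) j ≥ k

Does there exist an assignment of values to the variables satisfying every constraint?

Constraints 5, 6, 8, 9, 10, and 12 give j − m ≥ 3, m − h ≥ 2, h − n ≥ -4, n − k ≥ 0, k − g ≥ -4, g − j ≥ 4.
Adding all 6 inequalities: the left sides telescope to 0, and the right sides sum to 3 + 2 + (-4) + 0 + (-4) + 4 = 1. So 0 ≥ 1, which is false.

Unsatisfiable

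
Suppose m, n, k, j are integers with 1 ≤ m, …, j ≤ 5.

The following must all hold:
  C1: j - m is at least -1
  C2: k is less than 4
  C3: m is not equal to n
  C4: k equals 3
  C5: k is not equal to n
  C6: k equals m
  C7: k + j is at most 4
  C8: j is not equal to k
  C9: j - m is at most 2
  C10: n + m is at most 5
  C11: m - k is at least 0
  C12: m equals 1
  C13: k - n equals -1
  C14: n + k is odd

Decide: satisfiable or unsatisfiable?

Constraint 4 fixes k = 3 and constraint 12 fixes m = 1, but constraint 6 requires k = m. Since 3 ≠ 1, contradiction.

Unsatisfiable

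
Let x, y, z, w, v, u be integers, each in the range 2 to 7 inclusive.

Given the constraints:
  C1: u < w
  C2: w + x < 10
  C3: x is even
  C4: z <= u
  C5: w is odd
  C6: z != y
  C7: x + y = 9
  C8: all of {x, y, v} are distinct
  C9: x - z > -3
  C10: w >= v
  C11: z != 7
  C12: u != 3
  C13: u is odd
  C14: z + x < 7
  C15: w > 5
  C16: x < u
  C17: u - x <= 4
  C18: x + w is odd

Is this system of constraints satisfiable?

Satisfiable

Setting (x, y, z, w, v, u) = (2, 7, 4, 7, 5, 5) satisfies everything: constraint 2: w + x = 9; constraint 7: x + y = 9; constraint 9: x - z = -2, and the others follow.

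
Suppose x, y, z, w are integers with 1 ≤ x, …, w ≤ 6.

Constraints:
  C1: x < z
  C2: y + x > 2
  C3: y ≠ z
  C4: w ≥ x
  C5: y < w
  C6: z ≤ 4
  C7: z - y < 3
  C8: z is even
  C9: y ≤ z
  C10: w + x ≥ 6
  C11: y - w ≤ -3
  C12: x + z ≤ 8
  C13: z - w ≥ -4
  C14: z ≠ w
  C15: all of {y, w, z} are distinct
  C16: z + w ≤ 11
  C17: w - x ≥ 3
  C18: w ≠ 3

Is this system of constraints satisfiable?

Satisfiable

The assignment x = 2, y = 2, z = 4, w = 5 works:
  constraint 2 holds since y + x = 4.
  constraint 7 holds since z - y = 2.
The rest check out directly.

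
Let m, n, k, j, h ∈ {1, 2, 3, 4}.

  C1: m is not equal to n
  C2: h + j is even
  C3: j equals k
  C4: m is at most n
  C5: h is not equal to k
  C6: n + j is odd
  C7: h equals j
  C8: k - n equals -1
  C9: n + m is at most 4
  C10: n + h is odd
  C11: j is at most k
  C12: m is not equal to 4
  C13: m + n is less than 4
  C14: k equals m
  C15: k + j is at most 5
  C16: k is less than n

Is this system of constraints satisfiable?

Unsatisfiable

From constraints 3 and 7, h = j = k, so h = k. But constraint 5 says h ≠ k. Contradiction.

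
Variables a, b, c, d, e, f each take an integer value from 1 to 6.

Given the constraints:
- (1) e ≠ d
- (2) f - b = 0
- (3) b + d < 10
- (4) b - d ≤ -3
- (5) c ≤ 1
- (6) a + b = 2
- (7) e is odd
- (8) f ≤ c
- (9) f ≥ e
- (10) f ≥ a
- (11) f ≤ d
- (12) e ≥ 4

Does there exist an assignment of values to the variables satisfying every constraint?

Unsatisfiable

From constraints 9 and 12: f ≥ e and e ≥ 4, so f ≥ 4. From constraints 5 and 8: f ≤ c and c ≤ 1, so f ≤ 1. But 1 < 4, so no value of f works.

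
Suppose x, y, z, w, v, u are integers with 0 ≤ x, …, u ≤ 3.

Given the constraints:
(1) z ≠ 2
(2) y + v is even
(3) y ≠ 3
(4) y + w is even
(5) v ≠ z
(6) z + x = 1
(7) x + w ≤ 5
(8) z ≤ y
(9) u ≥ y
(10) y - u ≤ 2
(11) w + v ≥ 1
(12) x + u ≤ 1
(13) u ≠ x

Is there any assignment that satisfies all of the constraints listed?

Satisfiable

Try x = 1, y = 0, z = 0, w = 2, v = 2, u = 0.
Check constraint 6: z + x = 1; constraint 7: x + w = 3; constraint 10: y - u = 0. The remaining constraints are straightforward to verify.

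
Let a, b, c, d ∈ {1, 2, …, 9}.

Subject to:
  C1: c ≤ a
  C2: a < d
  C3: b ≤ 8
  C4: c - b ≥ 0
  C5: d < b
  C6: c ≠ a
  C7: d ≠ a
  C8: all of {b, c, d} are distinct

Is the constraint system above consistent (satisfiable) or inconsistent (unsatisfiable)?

Constraints 1, 2, 4, and 5 give a < d, d < b, b ≤ c, c ≤ a. Chaining: a < d < b ≤ c ≤ a, which forces a < a — impossible.

Unsatisfiable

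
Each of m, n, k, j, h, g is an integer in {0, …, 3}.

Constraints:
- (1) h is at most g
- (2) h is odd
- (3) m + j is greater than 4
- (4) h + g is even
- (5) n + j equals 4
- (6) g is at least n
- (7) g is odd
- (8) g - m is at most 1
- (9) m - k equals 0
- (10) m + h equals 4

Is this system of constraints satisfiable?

Satisfiable

Try m = 3, n = 1, k = 3, j = 3, h = 1, g = 3.
Check constraint 3: m + j = 6; constraint 5: n + j = 4. The remaining constraints are straightforward to verify.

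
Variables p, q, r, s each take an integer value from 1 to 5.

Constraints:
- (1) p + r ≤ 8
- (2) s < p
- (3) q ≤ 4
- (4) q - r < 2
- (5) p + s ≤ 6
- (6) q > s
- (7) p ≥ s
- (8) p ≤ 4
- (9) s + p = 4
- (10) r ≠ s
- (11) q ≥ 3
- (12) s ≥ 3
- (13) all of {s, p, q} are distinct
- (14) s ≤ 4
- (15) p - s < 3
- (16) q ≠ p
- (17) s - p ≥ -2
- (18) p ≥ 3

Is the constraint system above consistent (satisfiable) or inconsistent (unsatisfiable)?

Unsatisfiable

Constraints 3, 8, 11, 12, 14, and 18 confine each of s, p, q to the 2 values {3, 4}.
Constraint 13 requires all 3 of them to be distinct, but only 2 values are available — impossible by the pigeonhole principle.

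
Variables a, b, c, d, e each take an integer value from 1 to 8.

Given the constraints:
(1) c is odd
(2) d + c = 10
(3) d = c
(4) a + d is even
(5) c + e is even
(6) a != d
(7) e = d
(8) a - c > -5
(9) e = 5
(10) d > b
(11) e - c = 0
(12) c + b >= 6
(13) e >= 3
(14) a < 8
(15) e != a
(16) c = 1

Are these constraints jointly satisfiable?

Unsatisfiable

Constraint 9 fixes e = 5 and constraint 16 fixes c = 1. Constraints 3 and 7 give e = d = c, so e = c. But 5 ≠ 1 — contradiction.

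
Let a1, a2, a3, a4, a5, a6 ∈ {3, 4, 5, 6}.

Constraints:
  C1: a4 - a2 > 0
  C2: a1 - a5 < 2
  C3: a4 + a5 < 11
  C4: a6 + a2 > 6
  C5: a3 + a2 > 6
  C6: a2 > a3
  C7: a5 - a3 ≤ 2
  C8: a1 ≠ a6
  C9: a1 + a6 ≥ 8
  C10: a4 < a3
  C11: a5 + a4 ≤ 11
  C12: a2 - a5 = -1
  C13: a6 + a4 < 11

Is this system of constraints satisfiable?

Constraints 1, 6, and 10 give a4 < a3, a3 < a2, a2 < a4. Chaining: a4 < a3 < a2 < a4, which forces a4 < a4 — impossible.

Unsatisfiable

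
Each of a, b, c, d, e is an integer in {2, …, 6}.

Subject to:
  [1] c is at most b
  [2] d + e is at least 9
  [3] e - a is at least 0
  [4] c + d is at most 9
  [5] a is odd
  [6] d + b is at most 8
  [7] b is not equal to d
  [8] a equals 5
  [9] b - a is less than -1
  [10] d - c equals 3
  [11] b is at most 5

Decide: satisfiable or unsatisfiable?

The assignment a = 5, b = 2, c = 2, d = 5, e = 5 works:
  constraint 2 holds since d + e = 10.
  constraint 3 holds since e - a = 0.
  constraint 4 holds since c + d = 7.
The rest check out directly.

Satisfiable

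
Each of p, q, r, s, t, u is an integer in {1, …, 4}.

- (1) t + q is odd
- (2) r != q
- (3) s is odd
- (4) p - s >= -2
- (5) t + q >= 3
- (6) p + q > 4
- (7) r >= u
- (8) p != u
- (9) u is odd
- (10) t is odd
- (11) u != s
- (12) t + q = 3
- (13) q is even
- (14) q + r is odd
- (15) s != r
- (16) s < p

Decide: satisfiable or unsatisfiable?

The assignment p = 4, q = 2, r = 1, s = 3, t = 1, u = 1 works:
  constraint 4 holds since p - s = 1.
  constraint 5 holds since t + q = 3.
The rest check out directly.

Satisfiable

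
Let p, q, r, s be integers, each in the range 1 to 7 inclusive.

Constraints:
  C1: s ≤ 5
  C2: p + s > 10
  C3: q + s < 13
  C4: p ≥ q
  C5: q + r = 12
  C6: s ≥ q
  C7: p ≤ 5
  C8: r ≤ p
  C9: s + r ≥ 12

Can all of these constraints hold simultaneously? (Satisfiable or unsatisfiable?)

Unsatisfiable

From constraints 1 and 6: q ≤ s ≤ 5. From constraints 7 and 8: r ≤ p ≤ 5. Hence q + r ≤ 10. But constraint 5 requires q + r = 12, and 12 > 10. Contradiction.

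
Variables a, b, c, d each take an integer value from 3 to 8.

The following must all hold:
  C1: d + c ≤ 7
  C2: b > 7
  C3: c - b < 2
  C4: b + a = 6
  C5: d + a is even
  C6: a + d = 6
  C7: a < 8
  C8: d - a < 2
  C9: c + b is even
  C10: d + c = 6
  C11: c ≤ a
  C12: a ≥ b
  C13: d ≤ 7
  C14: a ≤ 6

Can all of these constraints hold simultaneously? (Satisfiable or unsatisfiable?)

Unsatisfiable

From constraint 2: b ≥ 8. From constraints 12 and 14: b ≤ a and a ≤ 6, so b ≤ 6. But 6 < 8, so no value of b works.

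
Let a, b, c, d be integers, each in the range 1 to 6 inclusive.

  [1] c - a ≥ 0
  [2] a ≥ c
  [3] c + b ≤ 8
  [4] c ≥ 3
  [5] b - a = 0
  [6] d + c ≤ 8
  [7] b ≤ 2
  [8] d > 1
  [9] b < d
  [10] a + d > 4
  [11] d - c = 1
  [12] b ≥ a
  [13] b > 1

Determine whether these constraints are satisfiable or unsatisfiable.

Unsatisfiable

From constraints 2 and 4: a ≥ c and c ≥ 3, so a ≥ 3. From constraints 7 and 12: a ≤ b and b ≤ 2, so a ≤ 2. But 2 < 3, so no value of a works.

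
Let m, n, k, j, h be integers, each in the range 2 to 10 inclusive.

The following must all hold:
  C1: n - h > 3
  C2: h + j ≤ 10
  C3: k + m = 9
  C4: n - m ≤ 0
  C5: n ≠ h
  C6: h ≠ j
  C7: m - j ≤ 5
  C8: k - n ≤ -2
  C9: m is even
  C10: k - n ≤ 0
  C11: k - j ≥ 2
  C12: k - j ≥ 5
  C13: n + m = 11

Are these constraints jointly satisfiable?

Unsatisfiable

Constraints 4, 7, 8, and 12 give m − n ≥ 0, n − k ≥ 2, k − j ≥ 5, j − m ≥ -5.
Adding all 4 inequalities: the left sides telescope to 0, and the right sides sum to 0 + 2 + 5 + (-5) = 2. So 0 ≥ 2, which is false.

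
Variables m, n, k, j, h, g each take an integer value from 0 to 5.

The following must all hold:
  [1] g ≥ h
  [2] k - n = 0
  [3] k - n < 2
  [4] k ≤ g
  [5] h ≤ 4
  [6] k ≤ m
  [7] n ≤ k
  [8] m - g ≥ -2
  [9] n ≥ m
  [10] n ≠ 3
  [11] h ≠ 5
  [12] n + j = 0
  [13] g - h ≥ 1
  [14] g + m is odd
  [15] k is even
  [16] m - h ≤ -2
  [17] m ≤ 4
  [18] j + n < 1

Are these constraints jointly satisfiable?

Constraints 8, 13, and 16 give m − g ≥ -2, g − h ≥ 1, h − m ≥ 2.
Adding all 3 inequalities: the left sides telescope to 0, and the right sides sum to (-2) + 1 + 2 = 1. So 0 ≥ 1, which is false.

Unsatisfiable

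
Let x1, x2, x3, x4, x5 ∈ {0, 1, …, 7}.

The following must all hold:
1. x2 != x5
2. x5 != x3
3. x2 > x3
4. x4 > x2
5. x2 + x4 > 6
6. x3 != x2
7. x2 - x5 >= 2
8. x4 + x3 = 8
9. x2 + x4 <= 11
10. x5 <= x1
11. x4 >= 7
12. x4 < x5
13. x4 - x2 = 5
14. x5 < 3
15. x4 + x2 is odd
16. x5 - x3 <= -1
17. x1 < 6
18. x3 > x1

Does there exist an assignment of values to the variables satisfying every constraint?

Unsatisfiable

Constraints 3, 4, 10, 12, and 18 give x4 < x5, x5 ≤ x1, x1 < x3, x3 < x2, x2 < x4. Chaining: x4 < x5 ≤ x1 < x3 < x2 < x4, which forces x4 < x4 — impossible.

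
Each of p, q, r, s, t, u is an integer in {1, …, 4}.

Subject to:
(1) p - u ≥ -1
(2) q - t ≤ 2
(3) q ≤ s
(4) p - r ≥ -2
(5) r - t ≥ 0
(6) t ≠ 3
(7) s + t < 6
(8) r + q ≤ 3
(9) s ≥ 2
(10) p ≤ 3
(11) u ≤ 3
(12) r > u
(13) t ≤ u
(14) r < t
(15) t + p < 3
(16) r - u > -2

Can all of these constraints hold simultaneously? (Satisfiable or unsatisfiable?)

Constraints 12, 13, and 14 give t ≤ u, u < r, r < t. Chaining: t ≤ u < r < t, which forces t < t — impossible.

Unsatisfiable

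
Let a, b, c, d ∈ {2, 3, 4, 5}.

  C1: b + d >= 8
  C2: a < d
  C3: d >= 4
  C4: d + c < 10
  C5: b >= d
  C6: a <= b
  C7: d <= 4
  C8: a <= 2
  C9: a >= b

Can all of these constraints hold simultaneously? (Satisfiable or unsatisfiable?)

From constraints 3 and 5: b ≥ d and d ≥ 4, so b ≥ 4. From constraints 8 and 9: b ≤ a and a ≤ 2, so b ≤ 2. But 2 < 4, so no value of b works.

Unsatisfiable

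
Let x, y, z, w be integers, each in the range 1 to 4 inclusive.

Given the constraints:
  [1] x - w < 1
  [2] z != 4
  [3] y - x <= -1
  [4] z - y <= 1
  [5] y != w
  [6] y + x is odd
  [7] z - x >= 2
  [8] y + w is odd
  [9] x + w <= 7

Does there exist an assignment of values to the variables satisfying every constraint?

Constraints 3, 4, and 7 give z − x ≥ 2, x − y ≥ 1, y − z ≥ -1.
Adding all 3 inequalities: the left sides telescope to 0, and the right sides sum to 2 + 1 + (-1) = 2. So 0 ≥ 2, which is false.

Unsatisfiable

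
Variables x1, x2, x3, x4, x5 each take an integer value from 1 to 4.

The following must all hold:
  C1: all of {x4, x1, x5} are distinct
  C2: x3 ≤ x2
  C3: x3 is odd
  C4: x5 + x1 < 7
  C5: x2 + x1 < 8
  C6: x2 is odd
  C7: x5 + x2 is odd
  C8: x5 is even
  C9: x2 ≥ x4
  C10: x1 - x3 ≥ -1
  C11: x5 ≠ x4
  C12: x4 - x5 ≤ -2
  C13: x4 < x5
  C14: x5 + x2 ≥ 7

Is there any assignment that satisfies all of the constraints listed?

Satisfiable

Try x1 = 2, x2 = 3, x3 = 1, x4 = 1, x5 = 4.
Check constraint 4: x5 + x1 = 6; constraint 5: x2 + x1 = 5. The remaining constraints are straightforward to verify.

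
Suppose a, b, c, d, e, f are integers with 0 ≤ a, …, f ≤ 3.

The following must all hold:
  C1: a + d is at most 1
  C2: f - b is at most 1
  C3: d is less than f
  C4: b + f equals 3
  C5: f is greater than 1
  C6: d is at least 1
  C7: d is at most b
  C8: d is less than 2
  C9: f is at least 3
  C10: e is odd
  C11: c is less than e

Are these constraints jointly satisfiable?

Unsatisfiable

From constraints 6 and 7: b ≥ d ≥ 1. From constraint 9: f ≥ 3. Hence b + f ≥ 4. But constraint 4 requires b + f = 3, and 3 < 4. Contradiction.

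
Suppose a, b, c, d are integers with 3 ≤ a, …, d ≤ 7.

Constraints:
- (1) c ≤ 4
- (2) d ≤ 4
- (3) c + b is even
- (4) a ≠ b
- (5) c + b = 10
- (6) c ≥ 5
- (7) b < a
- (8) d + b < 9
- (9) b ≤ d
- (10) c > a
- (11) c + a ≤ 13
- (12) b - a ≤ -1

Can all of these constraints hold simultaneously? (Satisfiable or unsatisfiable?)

Unsatisfiable

From constraint 1: c ≤ 4. From constraints 2 and 9: b ≤ d ≤ 4. Hence c + b ≤ 8. But constraint 5 requires c + b = 10, and 10 > 8. Contradiction.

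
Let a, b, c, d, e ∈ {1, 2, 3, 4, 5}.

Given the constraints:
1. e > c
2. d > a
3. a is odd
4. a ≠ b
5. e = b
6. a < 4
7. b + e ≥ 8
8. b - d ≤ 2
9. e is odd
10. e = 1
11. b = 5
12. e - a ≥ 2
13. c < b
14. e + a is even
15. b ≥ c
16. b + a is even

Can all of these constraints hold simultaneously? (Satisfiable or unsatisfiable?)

Unsatisfiable

Constraint 10 fixes e = 1 and constraint 11 fixes b = 5, but constraint 5 requires e = b. Since 1 ≠ 5, contradiction.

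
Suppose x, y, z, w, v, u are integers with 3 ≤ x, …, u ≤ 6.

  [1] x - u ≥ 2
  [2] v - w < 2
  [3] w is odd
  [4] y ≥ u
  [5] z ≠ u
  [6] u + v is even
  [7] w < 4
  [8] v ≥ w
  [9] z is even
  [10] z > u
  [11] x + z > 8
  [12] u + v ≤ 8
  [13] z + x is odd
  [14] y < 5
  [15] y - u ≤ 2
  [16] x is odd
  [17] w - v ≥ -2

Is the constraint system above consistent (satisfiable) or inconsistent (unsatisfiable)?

Satisfiable

One satisfying assignment is x = 5, y = 3, z = 4, w = 3, v = 3, u = 3.
For the less obvious constraints — constraint 1: x - u = 2; constraint 2: v - w = 0; constraint 11: x + z = 9 — and the others hold by inspection.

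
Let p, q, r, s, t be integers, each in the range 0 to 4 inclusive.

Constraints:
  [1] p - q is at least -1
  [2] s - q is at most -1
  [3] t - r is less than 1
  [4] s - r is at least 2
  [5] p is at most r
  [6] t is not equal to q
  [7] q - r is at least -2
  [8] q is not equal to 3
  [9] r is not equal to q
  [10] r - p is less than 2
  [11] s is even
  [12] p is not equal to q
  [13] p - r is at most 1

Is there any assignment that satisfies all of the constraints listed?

Unsatisfiable

Constraints 1, 2, 4, and 13 give r − p ≥ -1, p − q ≥ -1, q − s ≥ 1, s − r ≥ 2.
Adding all 4 inequalities: the left sides telescope to 0, and the right sides sum to (-1) + (-1) + 1 + 2 = 1. So 0 ≥ 1, which is false.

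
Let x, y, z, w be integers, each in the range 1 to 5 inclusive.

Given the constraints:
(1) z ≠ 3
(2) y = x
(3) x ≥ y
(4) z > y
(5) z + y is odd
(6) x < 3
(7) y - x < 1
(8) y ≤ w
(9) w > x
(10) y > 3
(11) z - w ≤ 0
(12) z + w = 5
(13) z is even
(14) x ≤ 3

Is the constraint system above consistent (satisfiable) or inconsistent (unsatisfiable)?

From constraint 10: y ≥ 4. From constraints 3 and 14: y ≤ x and x ≤ 3, so y ≤ 3. But 3 < 4, so no value of y works.

Unsatisfiable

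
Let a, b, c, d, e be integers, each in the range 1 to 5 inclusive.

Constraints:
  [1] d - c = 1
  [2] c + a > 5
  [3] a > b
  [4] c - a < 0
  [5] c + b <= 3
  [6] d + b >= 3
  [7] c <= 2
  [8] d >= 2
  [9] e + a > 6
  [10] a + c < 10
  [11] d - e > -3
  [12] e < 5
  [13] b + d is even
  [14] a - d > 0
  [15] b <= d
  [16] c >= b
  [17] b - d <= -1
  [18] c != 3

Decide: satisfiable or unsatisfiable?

Try a = 5, b = 1, c = 2, d = 3, e = 4.
Check constraint 1: d - c = 1; constraint 2: c + a = 7; constraint 4: c - a = -3. The remaining constraints are straightforward to verify.

Satisfiable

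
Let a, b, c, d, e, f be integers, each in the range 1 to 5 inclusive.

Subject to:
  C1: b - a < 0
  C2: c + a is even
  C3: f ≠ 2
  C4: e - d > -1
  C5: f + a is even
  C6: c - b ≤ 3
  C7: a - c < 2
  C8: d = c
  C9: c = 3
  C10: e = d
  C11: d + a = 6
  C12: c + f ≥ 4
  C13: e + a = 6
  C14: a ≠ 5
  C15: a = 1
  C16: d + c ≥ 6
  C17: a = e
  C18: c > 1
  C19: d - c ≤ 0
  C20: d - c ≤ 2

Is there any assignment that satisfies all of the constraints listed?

Unsatisfiable

Constraint 15 fixes a = 1 and constraint 9 fixes c = 3. Constraints 8, 10, and 17 give a = e = d = c, so a = c. But 1 ≠ 3 — contradiction.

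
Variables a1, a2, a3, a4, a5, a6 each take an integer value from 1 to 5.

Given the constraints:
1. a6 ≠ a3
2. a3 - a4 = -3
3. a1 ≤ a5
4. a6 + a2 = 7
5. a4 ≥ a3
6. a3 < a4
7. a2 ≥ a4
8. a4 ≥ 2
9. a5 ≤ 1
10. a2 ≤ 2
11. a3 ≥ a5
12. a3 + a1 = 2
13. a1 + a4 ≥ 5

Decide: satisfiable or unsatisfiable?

Unsatisfiable

From constraints 3 and 9: a1 ≤ a5 ≤ 1. From constraints 7 and 10: a4 ≤ a2 ≤ 2. Hence a1 + a4 ≤ 3. But constraint 13 requires a1 + a4 ≥ 5, and 5 > 3. Contradiction.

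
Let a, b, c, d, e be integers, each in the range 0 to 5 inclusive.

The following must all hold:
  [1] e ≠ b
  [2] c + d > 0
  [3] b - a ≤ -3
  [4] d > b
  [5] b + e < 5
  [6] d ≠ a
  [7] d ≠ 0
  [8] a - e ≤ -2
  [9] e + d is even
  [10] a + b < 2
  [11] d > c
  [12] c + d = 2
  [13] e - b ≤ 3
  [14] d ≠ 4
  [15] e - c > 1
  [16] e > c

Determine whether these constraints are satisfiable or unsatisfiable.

Constraints 3, 8, and 13 give e − a ≥ 2, a − b ≥ 3, b − e ≥ -3.
Adding all 3 inequalities: the left sides telescope to 0, and the right sides sum to 2 + 3 + (-3) = 2. So 0 ≥ 2, which is false.

Unsatisfiable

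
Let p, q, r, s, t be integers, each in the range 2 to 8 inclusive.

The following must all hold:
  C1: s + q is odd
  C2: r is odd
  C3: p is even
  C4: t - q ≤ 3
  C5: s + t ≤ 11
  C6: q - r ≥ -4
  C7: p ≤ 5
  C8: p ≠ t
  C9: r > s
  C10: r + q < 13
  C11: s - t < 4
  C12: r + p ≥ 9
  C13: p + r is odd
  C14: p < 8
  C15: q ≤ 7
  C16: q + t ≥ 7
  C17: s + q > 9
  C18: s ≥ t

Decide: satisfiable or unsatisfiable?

The assignment p = 2, q = 5, r = 7, s = 6, t = 5 works:
  constraint 4 holds since t - q = 0.
  constraint 5 holds since s + t = 11.
The rest check out directly.

Satisfiable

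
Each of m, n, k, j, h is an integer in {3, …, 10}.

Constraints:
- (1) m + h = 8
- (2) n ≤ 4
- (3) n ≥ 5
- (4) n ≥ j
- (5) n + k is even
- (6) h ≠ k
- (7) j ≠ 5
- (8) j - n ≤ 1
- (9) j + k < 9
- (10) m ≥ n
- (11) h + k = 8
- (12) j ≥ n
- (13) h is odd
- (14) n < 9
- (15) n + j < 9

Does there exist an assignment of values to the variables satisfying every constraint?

Unsatisfiable

From constraint 3: n ≥ 5. From constraint 2: n ≤ 4. But 4 < 5, so no value of n works.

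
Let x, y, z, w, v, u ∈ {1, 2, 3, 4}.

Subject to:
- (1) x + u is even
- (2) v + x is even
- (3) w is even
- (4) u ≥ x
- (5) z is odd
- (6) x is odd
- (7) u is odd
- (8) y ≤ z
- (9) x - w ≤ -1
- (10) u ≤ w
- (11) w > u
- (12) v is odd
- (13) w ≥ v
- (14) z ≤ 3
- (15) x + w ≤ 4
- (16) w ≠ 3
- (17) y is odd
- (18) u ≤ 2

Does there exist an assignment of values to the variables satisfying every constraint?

The assignment x = 1, y = 1, z = 1, w = 2, v = 1, u = 1 works:
  constraint 9 holds since x - w = -1.
  constraint 15 holds since x + w = 3.
The rest check out directly.

Satisfiable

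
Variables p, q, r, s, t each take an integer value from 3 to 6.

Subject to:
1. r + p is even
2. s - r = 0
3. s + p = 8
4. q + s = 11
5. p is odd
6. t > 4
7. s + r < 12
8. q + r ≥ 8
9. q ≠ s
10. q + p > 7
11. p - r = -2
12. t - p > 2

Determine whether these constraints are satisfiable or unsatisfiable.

Satisfiable

One satisfying assignment is p = 3, q = 6, r = 5, s = 5, t = 6.
For the less obvious constraints — constraint 2: s - r = 0; constraint 3: s + p = 8 — and the others hold by inspection.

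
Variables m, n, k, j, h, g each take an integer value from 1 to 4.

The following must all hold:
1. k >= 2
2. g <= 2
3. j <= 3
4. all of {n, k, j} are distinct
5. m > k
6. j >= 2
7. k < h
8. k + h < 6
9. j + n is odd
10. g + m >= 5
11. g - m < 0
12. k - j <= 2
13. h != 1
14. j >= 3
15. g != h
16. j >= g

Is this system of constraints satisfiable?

One satisfying assignment is m = 4, n = 4, k = 2, j = 3, h = 3, g = 2.
For the less obvious constraints — constraint 8: k + h = 5; constraint 10: g + m = 6; constraint 11: g - m = -2 — and the others hold by inspection.

Satisfiable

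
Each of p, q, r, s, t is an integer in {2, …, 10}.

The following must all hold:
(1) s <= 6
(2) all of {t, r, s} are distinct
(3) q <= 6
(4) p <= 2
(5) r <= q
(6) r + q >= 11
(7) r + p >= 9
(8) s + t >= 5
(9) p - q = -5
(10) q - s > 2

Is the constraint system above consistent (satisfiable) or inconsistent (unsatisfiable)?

From constraints 3 and 5: r ≤ q ≤ 6. From constraint 4: p ≤ 2. Hence r + p ≤ 8. But constraint 7 requires r + p ≥ 9, and 9 > 8. Contradiction.

Unsatisfiable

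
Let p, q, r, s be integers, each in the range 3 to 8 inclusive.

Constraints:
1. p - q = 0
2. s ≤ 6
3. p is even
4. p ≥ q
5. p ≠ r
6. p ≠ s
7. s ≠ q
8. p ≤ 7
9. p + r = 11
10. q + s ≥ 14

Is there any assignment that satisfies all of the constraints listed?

Unsatisfiable

From constraints 4 and 8: q ≤ p ≤ 7. From constraint 2: s ≤ 6. Hence q + s ≤ 13. But constraint 10 requires q + s ≥ 14, and 14 > 13. Contradiction.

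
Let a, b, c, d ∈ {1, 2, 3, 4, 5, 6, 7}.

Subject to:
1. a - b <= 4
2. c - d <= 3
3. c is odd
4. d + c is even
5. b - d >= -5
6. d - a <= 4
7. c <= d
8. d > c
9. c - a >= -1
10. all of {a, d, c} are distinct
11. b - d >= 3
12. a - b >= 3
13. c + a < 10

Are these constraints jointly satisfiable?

Constraints 2, 9, 11, and 12 give a − b ≥ 3, b − d ≥ 3, d − c ≥ -3, c − a ≥ -1.
Adding all 4 inequalities: the left sides telescope to 0, and the right sides sum to 3 + 3 + (-3) + (-1) = 2. So 0 ≥ 2, which is false.

Unsatisfiable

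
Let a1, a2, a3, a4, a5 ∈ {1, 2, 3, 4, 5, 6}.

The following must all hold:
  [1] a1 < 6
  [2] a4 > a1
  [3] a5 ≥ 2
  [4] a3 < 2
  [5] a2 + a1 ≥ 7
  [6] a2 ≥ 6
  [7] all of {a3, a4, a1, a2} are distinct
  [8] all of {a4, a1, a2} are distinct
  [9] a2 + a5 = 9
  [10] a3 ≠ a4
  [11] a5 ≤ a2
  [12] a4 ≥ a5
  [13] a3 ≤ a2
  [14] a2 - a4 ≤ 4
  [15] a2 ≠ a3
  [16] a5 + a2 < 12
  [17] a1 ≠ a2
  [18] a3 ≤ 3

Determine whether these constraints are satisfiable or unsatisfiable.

Satisfiable

One satisfying assignment is a1 = 2, a2 = 6, a3 = 1, a4 = 3, a5 = 3.
For the less obvious constraints — constraint 5: a2 + a1 = 8; constraint 9: a2 + a5 = 9 — and the others hold by inspection.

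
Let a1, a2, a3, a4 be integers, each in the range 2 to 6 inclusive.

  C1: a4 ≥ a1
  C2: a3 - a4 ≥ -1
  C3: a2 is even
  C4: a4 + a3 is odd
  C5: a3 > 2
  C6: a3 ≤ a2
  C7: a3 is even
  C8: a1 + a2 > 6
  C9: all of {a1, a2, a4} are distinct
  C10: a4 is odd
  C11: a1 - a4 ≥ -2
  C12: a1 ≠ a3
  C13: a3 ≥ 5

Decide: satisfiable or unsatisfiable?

Satisfiable

Setting (a1, a2, a3, a4) = (3, 6, 6, 5) satisfies everything: constraint 2: a3 - a4 = 1; constraint 8: a1 + a2 = 9; constraint 11: a1 - a4 = -2, and the others follow.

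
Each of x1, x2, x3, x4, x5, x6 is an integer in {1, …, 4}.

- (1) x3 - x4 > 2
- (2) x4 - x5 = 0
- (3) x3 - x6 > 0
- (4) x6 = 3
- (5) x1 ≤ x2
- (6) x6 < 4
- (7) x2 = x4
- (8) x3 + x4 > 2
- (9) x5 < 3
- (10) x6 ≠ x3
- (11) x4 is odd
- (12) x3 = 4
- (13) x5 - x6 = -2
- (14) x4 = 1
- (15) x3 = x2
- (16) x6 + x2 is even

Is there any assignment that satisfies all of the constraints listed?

Unsatisfiable

Constraint 12 fixes x3 = 4 and constraint 14 fixes x4 = 1. Constraints 7 and 15 give x3 = x2 = x4, so x3 = x4. But 4 ≠ 1 — contradiction.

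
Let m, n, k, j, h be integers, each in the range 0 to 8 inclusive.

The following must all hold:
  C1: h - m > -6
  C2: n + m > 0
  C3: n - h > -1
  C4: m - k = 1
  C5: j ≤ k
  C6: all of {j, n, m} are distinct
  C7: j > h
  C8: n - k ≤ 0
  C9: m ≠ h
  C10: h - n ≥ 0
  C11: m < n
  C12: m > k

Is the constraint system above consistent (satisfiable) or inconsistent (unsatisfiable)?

Unsatisfiable

Constraints 5, 7, 10, 11, and 12 give n ≤ h, h < j, j ≤ k, k < m, m < n. Chaining: n ≤ h < j ≤ k < m < n, which forces n < n — impossible.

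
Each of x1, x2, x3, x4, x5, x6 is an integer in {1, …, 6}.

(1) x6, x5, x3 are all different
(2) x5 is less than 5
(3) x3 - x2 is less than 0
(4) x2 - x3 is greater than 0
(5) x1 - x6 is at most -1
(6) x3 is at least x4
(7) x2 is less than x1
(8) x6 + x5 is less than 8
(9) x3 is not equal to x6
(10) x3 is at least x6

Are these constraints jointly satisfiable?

Constraints 4, 5, 7, and 10 give x2 < x1, x1 < x6, x6 ≤ x3, x3 < x2. Chaining: x2 < x1 < x6 ≤ x3 < x2, which forces x2 < x2 — impossible.

Unsatisfiable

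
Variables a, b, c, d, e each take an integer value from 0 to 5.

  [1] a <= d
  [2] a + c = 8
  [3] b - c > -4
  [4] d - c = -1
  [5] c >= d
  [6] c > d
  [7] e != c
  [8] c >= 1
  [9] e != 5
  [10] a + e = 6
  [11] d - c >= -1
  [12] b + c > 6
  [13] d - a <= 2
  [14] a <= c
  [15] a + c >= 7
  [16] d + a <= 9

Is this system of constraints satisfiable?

Satisfiable

The assignment a = 3, b = 4, c = 5, d = 4, e = 3 works:
  constraint 2 holds since a + c = 8.
  constraint 3 holds since b - c = -1.
The rest check out directly.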